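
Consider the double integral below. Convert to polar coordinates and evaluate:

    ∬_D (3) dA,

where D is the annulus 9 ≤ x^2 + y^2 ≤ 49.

The region D is 3 ≤ r ≤ 7, 0 ≤ θ ≤ 2π in polar coordinates, where x = r cos(θ), y = r sin(θ), and dA = r dr dθ.

Under the substitution, the integrand becomes 3, so

    ∬_D (3) dA = ∫_{0}^{2π} ∫_{3}^{7} (3) · r dr dθ.

Inner integral (in r): ∫_{3}^{7} (3) · r dr = 60.

Outer integral (in θ): ∫_{0}^{2π} (60) dθ = 120π.

Therefore ∬_D (3) dA = 120π.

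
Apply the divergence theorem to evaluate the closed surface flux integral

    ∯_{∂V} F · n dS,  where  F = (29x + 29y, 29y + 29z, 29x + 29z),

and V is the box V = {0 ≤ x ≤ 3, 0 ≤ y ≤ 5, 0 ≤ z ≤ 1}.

By the divergence theorem,

    ∯_{∂V} F · n dS = ∭_V (∇ · F) dV.

Compute the divergence:
    ∇ · F = ∂F_x/∂x + ∂F_y/∂y + ∂F_z/∂z = 29 + 29 + 29 = 87.

V is a rectangular box, so dV = dx dy dz with 0 ≤ x ≤ 3, 0 ≤ y ≤ 5, 0 ≤ z ≤ 1.

Integrate (87) over V as an iterated integral:

    ∭_V (∇·F) dV = ∫_0^{3} ∫_0^{5} ∫_0^{1} (87) dz dy dx.

Inner (z from 0 to 1): 87.
Middle (y from 0 to 5): 435.
Outer (x from 0 to 3): 1305.

Therefore ∯_{∂V} F · n dS = 1305.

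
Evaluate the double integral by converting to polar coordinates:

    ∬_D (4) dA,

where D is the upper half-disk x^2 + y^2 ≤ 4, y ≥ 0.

The region D is 0 ≤ r ≤ 2, 0 ≤ θ ≤ π in polar coordinates, where x = r cos(θ), y = r sin(θ), and dA = r dr dθ.

Under the substitution, the integrand becomes 4, so

    ∬_D (4) dA = ∫_{0}^{π} ∫_{0}^{2} (4) · r dr dθ.

Inner integral (in r): ∫_{0}^{2} (4) · r dr = 8.

Outer integral (in θ): ∫_{0}^{π} (8) dθ = 8π.

Therefore ∬_D (4) dA = 8π.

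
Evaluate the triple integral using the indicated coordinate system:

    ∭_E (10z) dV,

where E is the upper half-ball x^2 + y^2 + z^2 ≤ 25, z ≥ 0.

In spherical coordinates, x = ρ sin(φ) cos(θ), y = ρ sin(φ) sin(θ), z = ρ cos(φ), and dV = ρ^2 sin(φ) dρ dφ dθ.

The integrand becomes 10ρ cos(φ), so

    ∭_E (10z) dV = ∫_{0}^{2π} ∫_{0}^{π/2} ∫_{0}^{5} (10ρ cos(φ)) · ρ^2 sin(φ) dρ dφ dθ.

Inner (ρ): 3125sin(2φ)/4.
Middle (φ): 3125/4.
Outer (θ): 3125π/2.

Therefore the triple integral equals 3125π/2.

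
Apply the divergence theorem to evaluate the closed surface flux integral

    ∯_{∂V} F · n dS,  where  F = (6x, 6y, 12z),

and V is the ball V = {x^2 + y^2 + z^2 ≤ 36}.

By the divergence theorem,

    ∯_{∂V} F · n dS = ∭_V (∇ · F) dV.

Compute the divergence:
    ∇ · F = ∂F_x/∂x + ∂F_y/∂y + ∂F_z/∂z = 6 + 6 + 12 = 24.

In spherical coordinates, x = ρ sin(φ) cos(θ), y = ρ sin(φ) sin(θ), z = ρ cos(φ), dV = ρ^2 sin(φ) dρ dφ dθ, with 0 ≤ ρ ≤ 6, 0 ≤ φ ≤ π, 0 ≤ θ ≤ 2π.

The integrand, after substitution and multiplying by the volume element, becomes (24) · ρ^2 sin(φ), so

    ∭_V (∇·F) dV = ∫_0^{2π} ∫_0^{π} ∫_0^{6} (24) · ρ^2 sin(φ) dρ dφ dθ.

Inner (ρ from 0 to 6): 1728sin(φ).
Middle (φ from 0 to π): 3456.
Outer (θ from 0 to 2π): 6912π.

Therefore ∯_{∂V} F · n dS = 6912π.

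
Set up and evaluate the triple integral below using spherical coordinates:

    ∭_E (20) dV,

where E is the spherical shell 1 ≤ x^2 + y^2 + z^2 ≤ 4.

In spherical coordinates, x = ρ sin(φ) cos(θ), y = ρ sin(φ) sin(θ), z = ρ cos(φ), and dV = ρ^2 sin(φ) dρ dφ dθ.

The integrand becomes 20, so

    ∭_E (20) dV = ∫_{0}^{2π} ∫_{0}^{π} ∫_{1}^{2} (20) · ρ^2 sin(φ) dρ dφ dθ.

Inner (ρ): 140sin(φ)/3.
Middle (φ): 280/3.
Outer (θ): 560π/3.

Therefore the triple integral equals 560π/3.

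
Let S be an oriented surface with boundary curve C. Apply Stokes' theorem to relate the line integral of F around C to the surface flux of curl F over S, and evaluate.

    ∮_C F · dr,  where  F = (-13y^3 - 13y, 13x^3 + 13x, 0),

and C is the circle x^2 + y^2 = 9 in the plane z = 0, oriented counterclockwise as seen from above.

Let S be the flat disk x^2 + y^2 ≤ 9 in the plane z = 0, with upward unit normal n̂ = ẑ. By Stokes' theorem,

    ∮_C F · dr = ∬_S (∇ × F) · n̂ dS = ∬_D (curl F)_z dA,

where D is the disk x^2 + y^2 ≤ 9.

Compute the curl of F = (-13y^3 - 13y, 13x^3 + 13x, 0):
    (∇ × F)_x = ∂F_z/∂y - ∂F_y/∂z = 0,
    (∇ × F)_y = ∂F_x/∂z - ∂F_z/∂x = 0,
    (∇ × F)_z = ∂F_y/∂x - ∂F_x/∂y = 39x^2 + 39y^2 + 26.

On z = 0, (curl F)_z = 39x^2 + 39y^2 + 26.

Convert to polar (x = r cos θ, y = r sin θ, dA = r dr dθ); the integrand becomes 39r^2 + 26, so

    ∬_D (curl F)_z dA = ∫_0^{2π} ∫_0^{3} (39r^2 + 26) · r dr dθ.

Inner (r from 0 to 3): 3627/4.
Outer (θ from 0 to 2π): 3627π/2.

Therefore ∮_C F · dr = 3627π/2.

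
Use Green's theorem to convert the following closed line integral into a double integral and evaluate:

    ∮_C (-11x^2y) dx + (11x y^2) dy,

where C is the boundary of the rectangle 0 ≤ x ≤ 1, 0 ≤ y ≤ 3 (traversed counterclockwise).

Green's theorem converts the closed line integral into a double integral over the enclosed region D:

    ∮_C P dx + Q dy = ∬_D (∂Q/∂x - ∂P/∂y) dA.

Here P = -11x^2y, Q = 11x y^2, so

    ∂Q/∂x = 11y^2,    ∂P/∂y = -11x^2,
    ∂Q/∂x - ∂P/∂y = 11x^2 + 11y^2.

D is the region 0 ≤ x ≤ 1, 0 ≤ y ≤ 3. Evaluating the double integral:

    ∬_D (11x^2 + 11y^2) dA = ∫_0^{1} ∫_0^{3} (11x^2 + 11y^2) dy dx.

Inner (y from 0 to 3): 33x^2 + 99.
Outer (x from 0 to 1): 110.

Therefore ∮_C P dx + Q dy = 110.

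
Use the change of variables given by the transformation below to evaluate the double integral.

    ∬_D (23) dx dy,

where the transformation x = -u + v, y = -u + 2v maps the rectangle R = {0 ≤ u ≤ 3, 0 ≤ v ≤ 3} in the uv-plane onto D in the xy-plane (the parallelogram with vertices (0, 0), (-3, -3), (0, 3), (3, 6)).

Compute the Jacobian determinant of (x, y) with respect to (u, v):

    ∂(x,y)/∂(u,v) = | -1  1 | = (-1)(2) - (1)(-1) = -1.
                   | -1  2 |

Its absolute value is |J| = 1 (the area scaling factor).

Substituting x = -u + v, y = -u + 2v into the integrand,

    23 → 23,

so the integral becomes

    ∬_R (23) · |J| du dv = ∫_0^3 ∫_0^3 (23) dv du.

Inner (v): 69.
Outer (u): 207.

Therefore ∬_D (23) dx dy = 207.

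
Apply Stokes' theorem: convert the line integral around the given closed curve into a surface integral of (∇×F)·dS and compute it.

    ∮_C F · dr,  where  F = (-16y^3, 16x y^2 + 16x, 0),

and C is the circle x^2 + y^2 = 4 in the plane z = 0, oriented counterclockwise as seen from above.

Let S be the flat disk x^2 + y^2 ≤ 4 in the plane z = 0, with upward unit normal n̂ = ẑ. By Stokes' theorem,

    ∮_C F · dr = ∬_S (∇ × F) · n̂ dS = ∬_D (curl F)_z dA,

where D is the disk x^2 + y^2 ≤ 4.

Compute the curl of F = (-16y^3, 16x y^2 + 16x, 0):
    (∇ × F)_x = ∂F_z/∂y - ∂F_y/∂z = 0,
    (∇ × F)_y = ∂F_x/∂z - ∂F_z/∂x = 0,
    (∇ × F)_z = ∂F_y/∂x - ∂F_x/∂y = 64y^2 + 16.

On z = 0, (curl F)_z = 64y^2 + 16.

Convert to polar (x = r cos θ, y = r sin θ, dA = r dr dθ); the integrand becomes 64r^2sin(θ)^2 + 16, so

    ∬_D (curl F)_z dA = ∫_0^{2π} ∫_0^{2} (64r^2sin(θ)^2 + 16) · r dr dθ.

Inner (r from 0 to 2): 256sin(θ)^2 + 32.
Outer (θ from 0 to 2π): 320π.

Therefore ∮_C F · dr = 320π.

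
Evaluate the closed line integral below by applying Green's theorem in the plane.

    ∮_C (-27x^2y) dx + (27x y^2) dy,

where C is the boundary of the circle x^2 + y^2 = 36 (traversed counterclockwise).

Green's theorem converts the closed line integral into a double integral over the enclosed region D:

    ∮_C P dx + Q dy = ∬_D (∂Q/∂x - ∂P/∂y) dA.

Here P = -27x^2y, Q = 27x y^2, so

    ∂Q/∂x = 27y^2,    ∂P/∂y = -27x^2,
    ∂Q/∂x - ∂P/∂y = 27x^2 + 27y^2.

D is the region x^2 + y^2 ≤ 36. Evaluating the double integral:

In polar coordinates (x = r cos θ, y = r sin θ, dA = r dr dθ) the integrand becomes 27r^2, so

    ∬_D (27x^2 + 27y^2) dA = ∫_0^{2π} ∫_0^{6} (27r^2) · r dr dθ.

Inner (r from 0 to 6): 8748.
Outer (θ from 0 to 2π): 17496π.

Therefore ∮_C P dx + Q dy = 17496π.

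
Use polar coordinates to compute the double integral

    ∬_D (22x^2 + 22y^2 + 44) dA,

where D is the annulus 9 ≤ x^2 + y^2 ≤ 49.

The region D is 3 ≤ r ≤ 7, 0 ≤ θ ≤ 2π in polar coordinates, where x = r cos(θ), y = r sin(θ), and dA = r dr dθ.

Under the substitution, the integrand becomes 22r^2 + 44, so

    ∬_D (22x^2 + 22y^2 + 44) dA = ∫_{0}^{2π} ∫_{3}^{7} (22r^2 + 44) · r dr dθ.

Inner integral (in r): ∫_{3}^{7} (22r^2 + 44) · r dr = 13640.

Outer integral (in θ): ∫_{0}^{2π} (13640) dθ = 27280π.

Therefore ∬_D (22x^2 + 22y^2 + 44) dA = 27280π.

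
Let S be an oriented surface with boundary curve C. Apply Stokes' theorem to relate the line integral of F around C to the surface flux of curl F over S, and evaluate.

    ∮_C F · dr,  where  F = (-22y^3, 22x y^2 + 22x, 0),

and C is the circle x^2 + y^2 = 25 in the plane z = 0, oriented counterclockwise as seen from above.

Let S be the flat disk x^2 + y^2 ≤ 25 in the plane z = 0, with upward unit normal n̂ = ẑ. By Stokes' theorem,

    ∮_C F · dr = ∬_S (∇ × F) · n̂ dS = ∬_D (curl F)_z dA,

where D is the disk x^2 + y^2 ≤ 25.

Compute the curl of F = (-22y^3, 22x y^2 + 22x, 0):
    (∇ × F)_x = ∂F_z/∂y - ∂F_y/∂z = 0,
    (∇ × F)_y = ∂F_x/∂z - ∂F_z/∂x = 0,
    (∇ × F)_z = ∂F_y/∂x - ∂F_x/∂y = 88y^2 + 22.

On z = 0, (curl F)_z = 88y^2 + 22.

Convert to polar (x = r cos θ, y = r sin θ, dA = r dr dθ); the integrand becomes 88r^2sin(θ)^2 + 22, so

    ∬_D (curl F)_z dA = ∫_0^{2π} ∫_0^{5} (88r^2sin(θ)^2 + 22) · r dr dθ.

Inner (r from 0 to 5): 13750sin(θ)^2 + 275.
Outer (θ from 0 to 2π): 14300π.

Therefore ∮_C F · dr = 14300π.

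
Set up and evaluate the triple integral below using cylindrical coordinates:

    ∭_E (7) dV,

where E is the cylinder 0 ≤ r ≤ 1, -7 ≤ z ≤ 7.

In cylindrical coordinates, x = r cos(θ), y = r sin(θ), z = z, and dV = r dr dθ dz.

The integrand becomes 7, so

    ∭_E (7) dV = ∫_{0}^{2π} ∫_{0}^{1} ∫_{-7}^{7} (7) · r dz dr dθ.

Inner (z): 98r.
Middle (r from 0 to 1): 49.
Outer (θ): 98π.

Therefore the triple integral equals 98π.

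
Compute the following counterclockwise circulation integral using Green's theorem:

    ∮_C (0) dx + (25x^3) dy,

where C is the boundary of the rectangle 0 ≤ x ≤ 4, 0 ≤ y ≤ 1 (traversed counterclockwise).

Green's theorem converts the closed line integral into a double integral over the enclosed region D:

    ∮_C P dx + Q dy = ∬_D (∂Q/∂x - ∂P/∂y) dA.

Here P = 0, Q = 25x^3, so

    ∂Q/∂x = 75x^2,    ∂P/∂y = 0,
    ∂Q/∂x - ∂P/∂y = 75x^2.

D is the region 0 ≤ x ≤ 4, 0 ≤ y ≤ 1. Evaluating the double integral:

    ∬_D (75x^2) dA = ∫_0^{4} ∫_0^{1} (75x^2) dy dx.

Inner (y from 0 to 1): 75x^2.
Outer (x from 0 to 4): 1600.

Therefore ∮_C P dx + Q dy = 1600.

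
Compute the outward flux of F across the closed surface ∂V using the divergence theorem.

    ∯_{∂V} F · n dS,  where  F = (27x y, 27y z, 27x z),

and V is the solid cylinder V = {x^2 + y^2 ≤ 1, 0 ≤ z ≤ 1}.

By the divergence theorem,

    ∯_{∂V} F · n dS = ∭_V (∇ · F) dV.

Compute the divergence:
    ∇ · F = ∂F_x/∂x + ∂F_y/∂y + ∂F_z/∂z = 27y + 27z + 27x = 27x + 27y + 27z.

In cylindrical coordinates, x = r cos(θ), y = r sin(θ), z = z, dV = r dr dθ dz, with 0 ≤ r ≤ 1, 0 ≤ θ ≤ 2π, 0 ≤ z ≤ 1.

The integrand, after substitution and multiplying by the volume element, becomes (27sqrt(2)r sin(θ + π/4) + 27z) · r, so

    ∭_V (∇·F) dV = ∫_0^{2π} ∫_0^{1} ∫_0^{1} (27sqrt(2)r sin(θ + π/4) + 27z) · r dz dr dθ.

Inner (z from 0 to 1): 27r (2sqrt(2)r sin(θ + π/4) + 1)/2.
Middle (r from 0 to 1): 9sqrt(2)sin(θ + π/4) + 27/4.
Outer (θ from 0 to 2π): 27π/2.

Therefore ∯_{∂V} F · n dS = 27π/2.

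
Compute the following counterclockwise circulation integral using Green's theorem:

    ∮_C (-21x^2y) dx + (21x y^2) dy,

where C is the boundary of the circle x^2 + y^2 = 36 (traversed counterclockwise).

Green's theorem converts the closed line integral into a double integral over the enclosed region D:

    ∮_C P dx + Q dy = ∬_D (∂Q/∂x - ∂P/∂y) dA.

Here P = -21x^2y, Q = 21x y^2, so

    ∂Q/∂x = 21y^2,    ∂P/∂y = -21x^2,
    ∂Q/∂x - ∂P/∂y = 21x^2 + 21y^2.

D is the region x^2 + y^2 ≤ 36. Evaluating the double integral:

In polar coordinates (x = r cos θ, y = r sin θ, dA = r dr dθ) the integrand becomes 21r^2, so

    ∬_D (21x^2 + 21y^2) dA = ∫_0^{2π} ∫_0^{6} (21r^2) · r dr dθ.

Inner (r from 0 to 6): 6804.
Outer (θ from 0 to 2π): 13608π.

Therefore ∮_C P dx + Q dy = 13608π.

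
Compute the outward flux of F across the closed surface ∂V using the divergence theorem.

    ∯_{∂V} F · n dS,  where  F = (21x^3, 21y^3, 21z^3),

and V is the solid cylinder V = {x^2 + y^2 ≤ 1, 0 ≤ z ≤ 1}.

By the divergence theorem,

    ∯_{∂V} F · n dS = ∭_V (∇ · F) dV.

Compute the divergence:
    ∇ · F = ∂F_x/∂x + ∂F_y/∂y + ∂F_z/∂z = 63x^2 + 63y^2 + 63z^2.

In cylindrical coordinates, x = r cos(θ), y = r sin(θ), z = z, dV = r dr dθ dz, with 0 ≤ r ≤ 1, 0 ≤ θ ≤ 2π, 0 ≤ z ≤ 1.

The integrand, after substitution and multiplying by the volume element, becomes (63r^2 + 63z^2) · r, so

    ∭_V (∇·F) dV = ∫_0^{2π} ∫_0^{1} ∫_0^{1} (63r^2 + 63z^2) · r dz dr dθ.

Inner (z from 0 to 1): 63r^3 + 21r.
Middle (r from 0 to 1): 105/4.
Outer (θ from 0 to 2π): 105π/2.

Therefore ∯_{∂V} F · n dS = 105π/2.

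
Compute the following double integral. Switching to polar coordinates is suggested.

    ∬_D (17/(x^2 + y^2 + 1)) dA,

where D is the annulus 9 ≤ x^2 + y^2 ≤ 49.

The region D is 3 ≤ r ≤ 7, 0 ≤ θ ≤ 2π in polar coordinates, where x = r cos(θ), y = r sin(θ), and dA = r dr dθ.

Under the substitution, the integrand becomes 17/(r^2 + 1), so

    ∬_D (17/(x^2 + y^2 + 1)) dA = ∫_{0}^{2π} ∫_{3}^{7} (17/(r^2 + 1)) · r dr dθ.

Inner integral (in r): ∫_{3}^{7} (17/(r^2 + 1)) · r dr = 17log(5)/2.

Outer integral (in θ): ∫_{0}^{2π} (17log(5)/2) dθ = 17π log(5).

Therefore ∬_D (17/(x^2 + y^2 + 1)) dA = 17π log(5).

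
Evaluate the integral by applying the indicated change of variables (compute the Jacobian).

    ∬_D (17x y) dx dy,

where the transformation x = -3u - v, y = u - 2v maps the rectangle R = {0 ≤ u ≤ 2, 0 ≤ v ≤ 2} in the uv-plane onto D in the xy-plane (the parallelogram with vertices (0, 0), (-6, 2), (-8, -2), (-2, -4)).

Compute the Jacobian determinant of (x, y) with respect to (u, v):

    ∂(x,y)/∂(u,v) = | -3  -1 | = (-3)(-2) - (-1)(1) = 7.
                   | 1  -2 |

Its absolute value is |J| = 7 (the area scaling factor).

Substituting x = -3u - v, y = u - 2v into the integrand,

    17x y → -51u^2 + 85u v + 34v^2,

so the integral becomes

    ∬_R (-51u^2 + 85u v + 34v^2) · |J| du dv = ∫_0^2 ∫_0^2 (-357u^2 + 595u v + 238v^2) dv du.

Inner (v): -714u^2 + 1190u + 1904/3.
Outer (u): 5236/3.

Therefore ∬_D (17x y) dx dy = 5236/3.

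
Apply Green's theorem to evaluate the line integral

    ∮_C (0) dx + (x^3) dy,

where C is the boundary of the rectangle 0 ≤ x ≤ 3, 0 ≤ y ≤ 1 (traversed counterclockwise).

Green's theorem converts the closed line integral into a double integral over the enclosed region D:

    ∮_C P dx + Q dy = ∬_D (∂Q/∂x - ∂P/∂y) dA.

Here P = 0, Q = x^3, so

    ∂Q/∂x = 3x^2,    ∂P/∂y = 0,
    ∂Q/∂x - ∂P/∂y = 3x^2.

D is the region 0 ≤ x ≤ 3, 0 ≤ y ≤ 1. Evaluating the double integral:

    ∬_D (3x^2) dA = ∫_0^{3} ∫_0^{1} (3x^2) dy dx.

Inner (y from 0 to 1): 3x^2.
Outer (x from 0 to 3): 27.

Therefore ∮_C P dx + Q dy = 27.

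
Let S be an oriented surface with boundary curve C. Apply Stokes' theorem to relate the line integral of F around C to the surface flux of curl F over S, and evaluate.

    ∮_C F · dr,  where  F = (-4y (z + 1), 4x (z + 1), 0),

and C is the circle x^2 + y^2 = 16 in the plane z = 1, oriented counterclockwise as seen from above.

Let S be the flat disk x^2 + y^2 ≤ 16 in the plane z = 1, with upward unit normal n̂ = ẑ. By Stokes' theorem,

    ∮_C F · dr = ∬_S (∇ × F) · n̂ dS = ∬_D (curl F)_z dA,

where D is the disk x^2 + y^2 ≤ 16.

Compute the curl of F = (-4y (z + 1), 4x (z + 1), 0):
    (∇ × F)_x = ∂F_z/∂y - ∂F_y/∂z = -4x,
    (∇ × F)_y = ∂F_x/∂z - ∂F_z/∂x = -4y,
    (∇ × F)_z = ∂F_y/∂x - ∂F_x/∂y = 8z + 8.

On z = 1, (curl F)_z = 16.

Convert to polar (x = r cos θ, y = r sin θ, dA = r dr dθ); the integrand becomes 16, so

    ∬_D (curl F)_z dA = ∫_0^{2π} ∫_0^{4} (16) · r dr dθ.

Inner (r from 0 to 4): 128.
Outer (θ from 0 to 2π): 256π.

Therefore ∮_C F · dr = 256π.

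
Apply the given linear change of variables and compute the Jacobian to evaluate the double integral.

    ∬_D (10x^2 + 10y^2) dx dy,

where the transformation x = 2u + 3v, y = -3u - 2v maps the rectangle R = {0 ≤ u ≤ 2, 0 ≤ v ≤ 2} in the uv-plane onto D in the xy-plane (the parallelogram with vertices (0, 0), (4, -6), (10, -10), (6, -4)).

Compute the Jacobian determinant of (x, y) with respect to (u, v):

    ∂(x,y)/∂(u,v) = | 2  3 | = (2)(-2) - (3)(-3) = 5.
                   | -3  -2 |

Its absolute value is |J| = 5 (the area scaling factor).

Substituting x = 2u + 3v, y = -3u - 2v into the integrand,

    10x^2 + 10y^2 → 130u^2 + 240u v + 130v^2,

so the integral becomes

    ∬_R (130u^2 + 240u v + 130v^2) · |J| du dv = ∫_0^2 ∫_0^2 (650u^2 + 1200u v + 650v^2) dv du.

Inner (v): 1300u^2 + 2400u + 5200/3.
Outer (u): 35200/3.

Therefore ∬_D (10x^2 + 10y^2) dx dy = 35200/3.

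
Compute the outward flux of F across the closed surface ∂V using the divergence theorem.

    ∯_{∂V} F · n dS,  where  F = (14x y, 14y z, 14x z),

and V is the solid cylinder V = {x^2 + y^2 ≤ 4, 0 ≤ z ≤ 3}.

By the divergence theorem,

    ∯_{∂V} F · n dS = ∭_V (∇ · F) dV.

Compute the divergence:
    ∇ · F = ∂F_x/∂x + ∂F_y/∂y + ∂F_z/∂z = 14y + 14z + 14x = 14x + 14y + 14z.

In cylindrical coordinates, x = r cos(θ), y = r sin(θ), z = z, dV = r dr dθ dz, with 0 ≤ r ≤ 2, 0 ≤ θ ≤ 2π, 0 ≤ z ≤ 3.

The integrand, after substitution and multiplying by the volume element, becomes (14sqrt(2)r sin(θ + π/4) + 14z) · r, so

    ∭_V (∇·F) dV = ∫_0^{2π} ∫_0^{2} ∫_0^{3} (14sqrt(2)r sin(θ + π/4) + 14z) · r dz dr dθ.

Inner (z from 0 to 3): 21r (2sqrt(2)r sin(θ + π/4) + 3).
Middle (r from 0 to 2): 112sqrt(2)sin(θ + π/4) + 126.
Outer (θ from 0 to 2π): 252π.

Therefore ∯_{∂V} F · n dS = 252π.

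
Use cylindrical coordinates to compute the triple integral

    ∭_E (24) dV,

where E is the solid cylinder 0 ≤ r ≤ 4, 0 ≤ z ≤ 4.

In cylindrical coordinates, x = r cos(θ), y = r sin(θ), z = z, and dV = r dr dθ dz.

The integrand becomes 24, so

    ∭_E (24) dV = ∫_{0}^{2π} ∫_{0}^{4} ∫_{0}^{4} (24) · r dz dr dθ.

Inner (z): 96r.
Middle (r from 0 to 4): 768.
Outer (θ): 1536π.

Therefore the triple integral equals 1536π.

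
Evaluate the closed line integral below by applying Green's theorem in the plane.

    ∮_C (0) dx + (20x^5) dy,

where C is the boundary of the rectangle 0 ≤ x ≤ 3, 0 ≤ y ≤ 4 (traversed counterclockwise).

Green's theorem converts the closed line integral into a double integral over the enclosed region D:

    ∮_C P dx + Q dy = ∬_D (∂Q/∂x - ∂P/∂y) dA.

Here P = 0, Q = 20x^5, so

    ∂Q/∂x = 100x^4,    ∂P/∂y = 0,
    ∂Q/∂x - ∂P/∂y = 100x^4.

D is the region 0 ≤ x ≤ 3, 0 ≤ y ≤ 4. Evaluating the double integral:

    ∬_D (100x^4) dA = ∫_0^{3} ∫_0^{4} (100x^4) dy dx.

Inner (y from 0 to 4): 400x^4.
Outer (x from 0 to 3): 19440.

Therefore ∮_C P dx + Q dy = 19440.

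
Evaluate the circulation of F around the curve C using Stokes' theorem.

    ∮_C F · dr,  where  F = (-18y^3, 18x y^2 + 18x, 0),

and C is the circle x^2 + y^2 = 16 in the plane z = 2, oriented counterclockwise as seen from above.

Let S be the flat disk x^2 + y^2 ≤ 16 in the plane z = 2, with upward unit normal n̂ = ẑ. By Stokes' theorem,

    ∮_C F · dr = ∬_S (∇ × F) · n̂ dS = ∬_D (curl F)_z dA,

where D is the disk x^2 + y^2 ≤ 16.

Compute the curl of F = (-18y^3, 18x y^2 + 18x, 0):
    (∇ × F)_x = ∂F_z/∂y - ∂F_y/∂z = 0,
    (∇ × F)_y = ∂F_x/∂z - ∂F_z/∂x = 0,
    (∇ × F)_z = ∂F_y/∂x - ∂F_x/∂y = 72y^2 + 18.

On z = 2, (curl F)_z = 72y^2 + 18.

Convert to polar (x = r cos θ, y = r sin θ, dA = r dr dθ); the integrand becomes 72r^2sin(θ)^2 + 18, so

    ∬_D (curl F)_z dA = ∫_0^{2π} ∫_0^{4} (72r^2sin(θ)^2 + 18) · r dr dθ.

Inner (r from 0 to 4): 4608sin(θ)^2 + 144.
Outer (θ from 0 to 2π): 4896π.

Therefore ∮_C F · dr = 4896π.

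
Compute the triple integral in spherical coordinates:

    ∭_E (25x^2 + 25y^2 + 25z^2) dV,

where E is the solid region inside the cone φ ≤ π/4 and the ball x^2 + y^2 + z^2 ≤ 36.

In spherical coordinates, x = ρ sin(φ) cos(θ), y = ρ sin(φ) sin(θ), z = ρ cos(φ), and dV = ρ^2 sin(φ) dρ dφ dθ.

The integrand becomes 25ρ^2, so

    ∭_E (25x^2 + 25y^2 + 25z^2) dV = ∫_{0}^{2π} ∫_{0}^{π/4} ∫_{0}^{6} (25ρ^2) · ρ^2 sin(φ) dρ dφ dθ.

Inner (ρ): 38880sin(φ).
Middle (φ): 38880 - 19440sqrt(2).
Outer (θ): 38880π (2 - sqrt(2)).

Therefore the triple integral equals 38880π (2 - sqrt(2)).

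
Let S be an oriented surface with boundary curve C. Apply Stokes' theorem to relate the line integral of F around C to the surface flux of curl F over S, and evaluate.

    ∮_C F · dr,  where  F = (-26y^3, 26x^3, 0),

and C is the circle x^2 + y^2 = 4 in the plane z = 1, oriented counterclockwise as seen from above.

Let S be the flat disk x^2 + y^2 ≤ 4 in the plane z = 1, with upward unit normal n̂ = ẑ. By Stokes' theorem,

    ∮_C F · dr = ∬_S (∇ × F) · n̂ dS = ∬_D (curl F)_z dA,

where D is the disk x^2 + y^2 ≤ 4.

Compute the curl of F = (-26y^3, 26x^3, 0):
    (∇ × F)_x = ∂F_z/∂y - ∂F_y/∂z = 0,
    (∇ × F)_y = ∂F_x/∂z - ∂F_z/∂x = 0,
    (∇ × F)_z = ∂F_y/∂x - ∂F_x/∂y = 78x^2 + 78y^2.

On z = 1, (curl F)_z = 78x^2 + 78y^2.

Convert to polar (x = r cos θ, y = r sin θ, dA = r dr dθ); the integrand becomes 78r^2, so

    ∬_D (curl F)_z dA = ∫_0^{2π} ∫_0^{2} (78r^2) · r dr dθ.

Inner (r from 0 to 2): 312.
Outer (θ from 0 to 2π): 624π.

Therefore ∮_C F · dr = 624π.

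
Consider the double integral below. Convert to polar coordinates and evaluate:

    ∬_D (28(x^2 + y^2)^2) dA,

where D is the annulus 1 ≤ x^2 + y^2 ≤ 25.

The region D is 1 ≤ r ≤ 5, 0 ≤ θ ≤ 2π in polar coordinates, where x = r cos(θ), y = r sin(θ), and dA = r dr dθ.

Under the substitution, the integrand becomes 28r^4, so

    ∬_D (28(x^2 + y^2)^2) dA = ∫_{0}^{2π} ∫_{1}^{5} (28r^4) · r dr dθ.

Inner integral (in r): ∫_{1}^{5} (28r^4) · r dr = 72912.

Outer integral (in θ): ∫_{0}^{2π} (72912) dθ = 145824π.

Therefore ∬_D (28(x^2 + y^2)^2) dA = 145824π.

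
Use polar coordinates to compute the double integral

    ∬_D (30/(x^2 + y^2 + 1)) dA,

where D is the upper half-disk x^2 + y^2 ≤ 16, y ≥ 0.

The region D is 0 ≤ r ≤ 4, 0 ≤ θ ≤ π in polar coordinates, where x = r cos(θ), y = r sin(θ), and dA = r dr dθ.

Under the substitution, the integrand becomes 30/(r^2 + 1), so

    ∬_D (30/(x^2 + y^2 + 1)) dA = ∫_{0}^{π} ∫_{0}^{4} (30/(r^2 + 1)) · r dr dθ.

Inner integral (in r): ∫_{0}^{4} (30/(r^2 + 1)) · r dr = log(2862423051509815793).

Outer integral (in θ): ∫_{0}^{π} (log(2862423051509815793)) dθ = log(2862423051509815793^π).

Therefore ∬_D (30/(x^2 + y^2 + 1)) dA = log(2862423051509815793^π).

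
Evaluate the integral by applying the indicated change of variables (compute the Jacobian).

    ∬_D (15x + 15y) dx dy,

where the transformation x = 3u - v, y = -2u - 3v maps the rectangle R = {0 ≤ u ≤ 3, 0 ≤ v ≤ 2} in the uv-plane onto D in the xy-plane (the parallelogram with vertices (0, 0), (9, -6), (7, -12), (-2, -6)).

Compute the Jacobian determinant of (x, y) with respect to (u, v):

    ∂(x,y)/∂(u,v) = | 3  -1 | = (3)(-3) - (-1)(-2) = -11.
                   | -2  -3 |

Its absolute value is |J| = 11 (the area scaling factor).

Substituting x = 3u - v, y = -2u - 3v into the integrand,

    15x + 15y → 15u - 60v,

so the integral becomes

    ∬_R (15u - 60v) · |J| du dv = ∫_0^3 ∫_0^2 (165u - 660v) dv du.

Inner (v): 330u - 1320.
Outer (u): -2475.

Therefore ∬_D (15x + 15y) dx dy = -2475.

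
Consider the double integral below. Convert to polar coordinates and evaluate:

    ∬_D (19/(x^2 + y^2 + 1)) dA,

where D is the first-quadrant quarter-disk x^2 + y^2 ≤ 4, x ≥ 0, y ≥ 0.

The region D is 0 ≤ r ≤ 2, 0 ≤ θ ≤ π/2 in polar coordinates, where x = r cos(θ), y = r sin(θ), and dA = r dr dθ.

Under the substitution, the integrand becomes 19/(r^2 + 1), so

    ∬_D (19/(x^2 + y^2 + 1)) dA = ∫_{0}^{π/2} ∫_{0}^{2} (19/(r^2 + 1)) · r dr dθ.

Inner integral (in r): ∫_{0}^{2} (19/(r^2 + 1)) · r dr = 19log(5)/2.

Outer integral (in θ): ∫_{0}^{π/2} (19log(5)/2) dθ = 19π log(5)/4.

Therefore ∬_D (19/(x^2 + y^2 + 1)) dA = 19π log(5)/4.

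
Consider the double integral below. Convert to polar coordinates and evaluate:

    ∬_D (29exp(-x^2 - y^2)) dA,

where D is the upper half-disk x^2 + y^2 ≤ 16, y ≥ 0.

The region D is 0 ≤ r ≤ 4, 0 ≤ θ ≤ π in polar coordinates, where x = r cos(θ), y = r sin(θ), and dA = r dr dθ.

Under the substitution, the integrand becomes 29exp(-r^2), so

    ∬_D (29exp(-x^2 - y^2)) dA = ∫_{0}^{π} ∫_{0}^{4} (29exp(-r^2)) · r dr dθ.

Inner integral (in r): ∫_{0}^{4} (29exp(-r^2)) · r dr = 29/2 - 29exp(-16)/2.

Outer integral (in θ): ∫_{0}^{π} (29/2 - 29exp(-16)/2) dθ = -29π (1 - exp(16))exp(-16)/2.

Therefore ∬_D (29exp(-x^2 - y^2)) dA = -29π (1 - exp(16))exp(-16)/2.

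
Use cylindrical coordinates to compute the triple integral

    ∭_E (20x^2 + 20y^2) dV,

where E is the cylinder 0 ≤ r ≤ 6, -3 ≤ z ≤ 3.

In cylindrical coordinates, x = r cos(θ), y = r sin(θ), z = z, and dV = r dr dθ dz.

The integrand becomes 20r^2, so

    ∭_E (20x^2 + 20y^2) dV = ∫_{0}^{2π} ∫_{0}^{6} ∫_{-3}^{3} (20r^2) · r dz dr dθ.

Inner (z): 120r^3.
Middle (r from 0 to 6): 38880.
Outer (θ): 77760π.

Therefore the triple integral equals 77760π.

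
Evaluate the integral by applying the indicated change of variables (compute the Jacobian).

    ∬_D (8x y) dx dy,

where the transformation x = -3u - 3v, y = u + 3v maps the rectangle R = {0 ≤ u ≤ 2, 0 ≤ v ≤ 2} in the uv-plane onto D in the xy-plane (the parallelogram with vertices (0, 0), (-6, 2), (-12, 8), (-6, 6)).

Compute the Jacobian determinant of (x, y) with respect to (u, v):

    ∂(x,y)/∂(u,v) = | -3  -3 | = (-3)(3) - (-3)(1) = -6.
                   | 1  3 |

Its absolute value is |J| = 6 (the area scaling factor).

Substituting x = -3u - 3v, y = u + 3v into the integrand,

    8x y → -24u^2 - 96u v - 72v^2,

so the integral becomes

    ∬_R (-24u^2 - 96u v - 72v^2) · |J| du dv = ∫_0^2 ∫_0^2 (-144u^2 - 576u v - 432v^2) dv du.

Inner (v): -288u^2 - 1152u - 1152.
Outer (u): -5376.

Therefore ∬_D (8x y) dx dy = -5376.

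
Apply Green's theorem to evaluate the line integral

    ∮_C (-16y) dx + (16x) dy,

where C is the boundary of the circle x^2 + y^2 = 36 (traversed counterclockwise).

Green's theorem converts the closed line integral into a double integral over the enclosed region D:

    ∮_C P dx + Q dy = ∬_D (∂Q/∂x - ∂P/∂y) dA.

Here P = -16y, Q = 16x, so

    ∂Q/∂x = 16,    ∂P/∂y = -16,
    ∂Q/∂x - ∂P/∂y = 32.

D is the region x^2 + y^2 ≤ 36. Evaluating the double integral:

In polar coordinates (x = r cos θ, y = r sin θ, dA = r dr dθ) the integrand becomes 32, so

    ∬_D (32) dA = ∫_0^{2π} ∫_0^{6} (32) · r dr dθ.

Inner (r from 0 to 6): 576.
Outer (θ from 0 to 2π): 1152π.

Therefore ∮_C P dx + Q dy = 1152π.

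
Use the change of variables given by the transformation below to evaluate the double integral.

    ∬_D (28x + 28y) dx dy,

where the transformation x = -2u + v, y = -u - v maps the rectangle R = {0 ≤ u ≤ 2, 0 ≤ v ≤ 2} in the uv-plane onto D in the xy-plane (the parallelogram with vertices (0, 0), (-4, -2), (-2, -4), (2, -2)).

Compute the Jacobian determinant of (x, y) with respect to (u, v):

    ∂(x,y)/∂(u,v) = | -2  1 | = (-2)(-1) - (1)(-1) = 3.
                   | -1  -1 |

Its absolute value is |J| = 3 (the area scaling factor).

Substituting x = -2u + v, y = -u - v into the integrand,

    28x + 28y → -84u,

so the integral becomes

    ∬_R (-84u) · |J| du dv = ∫_0^2 ∫_0^2 (-252u) dv du.

Inner (v): -504u.
Outer (u): -1008.

Therefore ∬_D (28x + 28y) dx dy = -1008.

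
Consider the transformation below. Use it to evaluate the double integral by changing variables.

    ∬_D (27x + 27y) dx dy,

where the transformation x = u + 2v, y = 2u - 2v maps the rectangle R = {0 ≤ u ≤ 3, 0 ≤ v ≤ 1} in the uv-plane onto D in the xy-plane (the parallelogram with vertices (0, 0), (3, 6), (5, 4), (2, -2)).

Compute the Jacobian determinant of (x, y) with respect to (u, v):

    ∂(x,y)/∂(u,v) = | 1  2 | = (1)(-2) - (2)(2) = -6.
                   | 2  -2 |

Its absolute value is |J| = 6 (the area scaling factor).

Substituting x = u + 2v, y = 2u - 2v into the integrand,

    27x + 27y → 81u,

so the integral becomes

    ∬_R (81u) · |J| du dv = ∫_0^3 ∫_0^1 (486u) dv du.

Inner (v): 486u.
Outer (u): 2187.

Therefore ∬_D (27x + 27y) dx dy = 2187.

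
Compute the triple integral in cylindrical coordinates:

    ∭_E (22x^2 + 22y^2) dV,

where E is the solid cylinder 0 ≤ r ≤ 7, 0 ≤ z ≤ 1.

In cylindrical coordinates, x = r cos(θ), y = r sin(θ), z = z, and dV = r dr dθ dz.

The integrand becomes 22r^2, so

    ∭_E (22x^2 + 22y^2) dV = ∫_{0}^{2π} ∫_{0}^{7} ∫_{0}^{1} (22r^2) · r dz dr dθ.

Inner (z): 22r^3.
Middle (r from 0 to 7): 26411/2.
Outer (θ): 26411π.

Therefore the triple integral equals 26411π.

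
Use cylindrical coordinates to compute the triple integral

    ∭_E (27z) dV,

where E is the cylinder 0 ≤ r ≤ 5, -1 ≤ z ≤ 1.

In cylindrical coordinates, x = r cos(θ), y = r sin(θ), z = z, and dV = r dr dθ dz.

The integrand becomes 27z, so

    ∭_E (27z) dV = ∫_{0}^{2π} ∫_{0}^{5} ∫_{-1}^{1} (27z) · r dz dr dθ.

Inner (z): 0.
Middle (r from 0 to 5): 0.
Outer (θ): 0.

Therefore the triple integral equals 0.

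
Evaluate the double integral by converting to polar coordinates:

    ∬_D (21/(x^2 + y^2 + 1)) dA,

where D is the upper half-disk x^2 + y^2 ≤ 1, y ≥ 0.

The region D is 0 ≤ r ≤ 1, 0 ≤ θ ≤ π in polar coordinates, where x = r cos(θ), y = r sin(θ), and dA = r dr dθ.

Under the substitution, the integrand becomes 21/(r^2 + 1), so

    ∬_D (21/(x^2 + y^2 + 1)) dA = ∫_{0}^{π} ∫_{0}^{1} (21/(r^2 + 1)) · r dr dθ.

Inner integral (in r): ∫_{0}^{1} (21/(r^2 + 1)) · r dr = 21log(2)/2.

Outer integral (in θ): ∫_{0}^{π} (21log(2)/2) dθ = 21π log(2)/2.

Therefore ∬_D (21/(x^2 + y^2 + 1)) dA = 21π log(2)/2.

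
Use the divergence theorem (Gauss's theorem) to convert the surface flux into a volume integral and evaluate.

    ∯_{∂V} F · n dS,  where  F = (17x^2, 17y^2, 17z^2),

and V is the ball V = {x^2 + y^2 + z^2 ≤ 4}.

By the divergence theorem,

    ∯_{∂V} F · n dS = ∭_V (∇ · F) dV.

Compute the divergence:
    ∇ · F = ∂F_x/∂x + ∂F_y/∂y + ∂F_z/∂z = 34x + 34y + 34z.

In spherical coordinates, x = ρ sin(φ) cos(θ), y = ρ sin(φ) sin(θ), z = ρ cos(φ), dV = ρ^2 sin(φ) dρ dφ dθ, with 0 ≤ ρ ≤ 2, 0 ≤ φ ≤ π, 0 ≤ θ ≤ 2π.

The integrand, after substitution and multiplying by the volume element, becomes (34ρ (sqrt(2)sin(φ)sin(θ + π/4) + cos(φ))) · ρ^2 sin(φ), so

    ∭_V (∇·F) dV = ∫_0^{2π} ∫_0^{π} ∫_0^{2} (34ρ (sqrt(2)sin(φ)sin(θ + π/4) + cos(φ))) · ρ^2 sin(φ) dρ dφ dθ.

Inner (ρ from 0 to 2): 136(sqrt(2)sin(φ)sin(θ + π/4) + cos(φ))sin(φ).
Middle (φ from 0 to π): 68sqrt(2)π sin(θ + π/4).
Outer (θ from 0 to 2π): 0.

Therefore ∯_{∂V} F · n dS = 0.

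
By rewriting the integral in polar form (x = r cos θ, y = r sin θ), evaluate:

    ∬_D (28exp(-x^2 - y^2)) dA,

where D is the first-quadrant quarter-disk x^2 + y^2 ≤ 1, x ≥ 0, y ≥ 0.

The region D is 0 ≤ r ≤ 1, 0 ≤ θ ≤ π/2 in polar coordinates, where x = r cos(θ), y = r sin(θ), and dA = r dr dθ.

Under the substitution, the integrand becomes 28exp(-r^2), so

    ∬_D (28exp(-x^2 - y^2)) dA = ∫_{0}^{π/2} ∫_{0}^{1} (28exp(-r^2)) · r dr dθ.

Inner integral (in r): ∫_{0}^{1} (28exp(-r^2)) · r dr = 14 - 14exp(-1).

Outer integral (in θ): ∫_{0}^{π/2} (14 - 14exp(-1)) dθ = -7π exp(-1) + 7π.

Therefore ∬_D (28exp(-x^2 - y^2)) dA = -7π exp(-1) + 7π.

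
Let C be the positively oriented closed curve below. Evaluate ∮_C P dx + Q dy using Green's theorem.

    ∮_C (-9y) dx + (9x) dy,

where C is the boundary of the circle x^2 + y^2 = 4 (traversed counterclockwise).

Green's theorem converts the closed line integral into a double integral over the enclosed region D:

    ∮_C P dx + Q dy = ∬_D (∂Q/∂x - ∂P/∂y) dA.

Here P = -9y, Q = 9x, so

    ∂Q/∂x = 9,    ∂P/∂y = -9,
    ∂Q/∂x - ∂P/∂y = 18.

D is the region x^2 + y^2 ≤ 4. Evaluating the double integral:

In polar coordinates (x = r cos θ, y = r sin θ, dA = r dr dθ) the integrand becomes 18, so

    ∬_D (18) dA = ∫_0^{2π} ∫_0^{2} (18) · r dr dθ.

Inner (r from 0 to 2): 36.
Outer (θ from 0 to 2π): 72π.

Therefore ∮_C P dx + Q dy = 72π.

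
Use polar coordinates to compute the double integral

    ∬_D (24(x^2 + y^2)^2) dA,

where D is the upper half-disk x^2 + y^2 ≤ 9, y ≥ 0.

The region D is 0 ≤ r ≤ 3, 0 ≤ θ ≤ π in polar coordinates, where x = r cos(θ), y = r sin(θ), and dA = r dr dθ.

Under the substitution, the integrand becomes 24r^4, so

    ∬_D (24(x^2 + y^2)^2) dA = ∫_{0}^{π} ∫_{0}^{3} (24r^4) · r dr dθ.

Inner integral (in r): ∫_{0}^{3} (24r^4) · r dr = 2916.

Outer integral (in θ): ∫_{0}^{π} (2916) dθ = 2916π.

Therefore ∬_D (24(x^2 + y^2)^2) dA = 2916π.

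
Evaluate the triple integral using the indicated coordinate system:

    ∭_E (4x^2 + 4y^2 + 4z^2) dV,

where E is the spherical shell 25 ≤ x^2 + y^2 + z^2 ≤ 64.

In spherical coordinates, x = ρ sin(φ) cos(θ), y = ρ sin(φ) sin(θ), z = ρ cos(φ), and dV = ρ^2 sin(φ) dρ dφ dθ.

The integrand becomes 4ρ^2, so

    ∭_E (4x^2 + 4y^2 + 4z^2) dV = ∫_{0}^{2π} ∫_{0}^{π} ∫_{5}^{8} (4ρ^2) · ρ^2 sin(φ) dρ dφ dθ.

Inner (ρ): 118572sin(φ)/5.
Middle (φ): 237144/5.
Outer (θ): 474288π/5.

Therefore the triple integral equals 474288π/5.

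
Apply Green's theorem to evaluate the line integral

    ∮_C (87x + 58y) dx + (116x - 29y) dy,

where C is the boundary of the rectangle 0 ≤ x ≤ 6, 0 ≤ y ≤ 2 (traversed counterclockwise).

Green's theorem converts the closed line integral into a double integral over the enclosed region D:

    ∮_C P dx + Q dy = ∬_D (∂Q/∂x - ∂P/∂y) dA.

Here P = 87x + 58y, Q = 116x - 29y, so

    ∂Q/∂x = 116,    ∂P/∂y = 58,
    ∂Q/∂x - ∂P/∂y = 58.

D is the region 0 ≤ x ≤ 6, 0 ≤ y ≤ 2. Evaluating the double integral:

    ∬_D (58) dA = ∫_0^{6} ∫_0^{2} (58) dy dx.

Inner (y from 0 to 2): 116.
Outer (x from 0 to 6): 696.

Therefore ∮_C P dx + Q dy = 696.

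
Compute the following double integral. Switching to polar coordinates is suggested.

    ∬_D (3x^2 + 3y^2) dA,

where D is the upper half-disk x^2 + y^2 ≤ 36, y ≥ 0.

The region D is 0 ≤ r ≤ 6, 0 ≤ θ ≤ π in polar coordinates, where x = r cos(θ), y = r sin(θ), and dA = r dr dθ.

Under the substitution, the integrand becomes 3r^2, so

    ∬_D (3x^2 + 3y^2) dA = ∫_{0}^{π} ∫_{0}^{6} (3r^2) · r dr dθ.

Inner integral (in r): ∫_{0}^{6} (3r^2) · r dr = 972.

Outer integral (in θ): ∫_{0}^{π} (972) dθ = 972π.

Therefore ∬_D (3x^2 + 3y^2) dA = 972π.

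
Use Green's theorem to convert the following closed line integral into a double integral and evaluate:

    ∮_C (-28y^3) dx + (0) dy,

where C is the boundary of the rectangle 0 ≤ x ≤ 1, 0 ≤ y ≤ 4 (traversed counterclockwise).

Green's theorem converts the closed line integral into a double integral over the enclosed region D:

    ∮_C P dx + Q dy = ∬_D (∂Q/∂x - ∂P/∂y) dA.

Here P = -28y^3, Q = 0, so

    ∂Q/∂x = 0,    ∂P/∂y = -84y^2,
    ∂Q/∂x - ∂P/∂y = 84y^2.

D is the region 0 ≤ x ≤ 1, 0 ≤ y ≤ 4. Evaluating the double integral:

    ∬_D (84y^2) dA = ∫_0^{1} ∫_0^{4} (84y^2) dy dx.

Inner (y from 0 to 4): 1792.
Outer (x from 0 to 1): 1792.

Therefore ∮_C P dx + Q dy = 1792.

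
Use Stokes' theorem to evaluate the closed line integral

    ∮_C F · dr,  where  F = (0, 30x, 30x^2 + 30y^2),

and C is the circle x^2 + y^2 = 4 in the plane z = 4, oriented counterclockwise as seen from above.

Let S be the flat disk x^2 + y^2 ≤ 4 in the plane z = 4, with upward unit normal n̂ = ẑ. By Stokes' theorem,

    ∮_C F · dr = ∬_S (∇ × F) · n̂ dS = ∬_D (curl F)_z dA,

where D is the disk x^2 + y^2 ≤ 4.

Compute the curl of F = (0, 30x, 30x^2 + 30y^2):
    (∇ × F)_x = ∂F_z/∂y - ∂F_y/∂z = 60y,
    (∇ × F)_y = ∂F_x/∂z - ∂F_z/∂x = -60x,
    (∇ × F)_z = ∂F_y/∂x - ∂F_x/∂y = 30.

On z = 4, (curl F)_z = 30.

Convert to polar (x = r cos θ, y = r sin θ, dA = r dr dθ); the integrand becomes 30, so

    ∬_D (curl F)_z dA = ∫_0^{2π} ∫_0^{2} (30) · r dr dθ.

Inner (r from 0 to 2): 60.
Outer (θ from 0 to 2π): 120π.

Therefore ∮_C F · dr = 120π.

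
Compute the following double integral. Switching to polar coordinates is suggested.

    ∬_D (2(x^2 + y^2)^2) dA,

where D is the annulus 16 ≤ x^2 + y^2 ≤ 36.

The region D is 4 ≤ r ≤ 6, 0 ≤ θ ≤ 2π in polar coordinates, where x = r cos(θ), y = r sin(θ), and dA = r dr dθ.

Under the substitution, the integrand becomes 2r^4, so

    ∬_D (2(x^2 + y^2)^2) dA = ∫_{0}^{2π} ∫_{4}^{6} (2r^4) · r dr dθ.

Inner integral (in r): ∫_{4}^{6} (2r^4) · r dr = 42560/3.

Outer integral (in θ): ∫_{0}^{2π} (42560/3) dθ = 85120π/3.

Therefore ∬_D (2(x^2 + y^2)^2) dA = 85120π/3.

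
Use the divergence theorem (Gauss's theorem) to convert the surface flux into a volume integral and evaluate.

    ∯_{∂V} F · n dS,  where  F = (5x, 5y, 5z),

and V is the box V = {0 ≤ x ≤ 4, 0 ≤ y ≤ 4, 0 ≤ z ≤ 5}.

By the divergence theorem,

    ∯_{∂V} F · n dS = ∭_V (∇ · F) dV.

Compute the divergence:
    ∇ · F = ∂F_x/∂x + ∂F_y/∂y + ∂F_z/∂z = 5 + 5 + 5 = 15.

V is a rectangular box, so dV = dx dy dz with 0 ≤ x ≤ 4, 0 ≤ y ≤ 4, 0 ≤ z ≤ 5.

Integrate (15) over V as an iterated integral:

    ∭_V (∇·F) dV = ∫_0^{4} ∫_0^{4} ∫_0^{5} (15) dz dy dx.

Inner (z from 0 to 5): 75.
Middle (y from 0 to 4): 300.
Outer (x from 0 to 4): 1200.

Therefore ∯_{∂V} F · n dS = 1200.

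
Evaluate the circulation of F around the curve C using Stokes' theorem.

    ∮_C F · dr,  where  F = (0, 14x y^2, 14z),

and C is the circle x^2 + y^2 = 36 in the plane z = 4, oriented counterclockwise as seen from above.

Let S be the flat disk x^2 + y^2 ≤ 36 in the plane z = 4, with upward unit normal n̂ = ẑ. By Stokes' theorem,

    ∮_C F · dr = ∬_S (∇ × F) · n̂ dS = ∬_D (curl F)_z dA,

where D is the disk x^2 + y^2 ≤ 36.

Compute the curl of F = (0, 14x y^2, 14z):
    (∇ × F)_x = ∂F_z/∂y - ∂F_y/∂z = 0,
    (∇ × F)_y = ∂F_x/∂z - ∂F_z/∂x = 0,
    (∇ × F)_z = ∂F_y/∂x - ∂F_x/∂y = 14y^2.

On z = 4, (curl F)_z = 14y^2.

Convert to polar (x = r cos θ, y = r sin θ, dA = r dr dθ); the integrand becomes 14r^2sin(θ)^2, so

    ∬_D (curl F)_z dA = ∫_0^{2π} ∫_0^{6} (14r^2sin(θ)^2) · r dr dθ.

Inner (r from 0 to 6): 4536sin(θ)^2.
Outer (θ from 0 to 2π): 4536π.

Therefore ∮_C F · dr = 4536π.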